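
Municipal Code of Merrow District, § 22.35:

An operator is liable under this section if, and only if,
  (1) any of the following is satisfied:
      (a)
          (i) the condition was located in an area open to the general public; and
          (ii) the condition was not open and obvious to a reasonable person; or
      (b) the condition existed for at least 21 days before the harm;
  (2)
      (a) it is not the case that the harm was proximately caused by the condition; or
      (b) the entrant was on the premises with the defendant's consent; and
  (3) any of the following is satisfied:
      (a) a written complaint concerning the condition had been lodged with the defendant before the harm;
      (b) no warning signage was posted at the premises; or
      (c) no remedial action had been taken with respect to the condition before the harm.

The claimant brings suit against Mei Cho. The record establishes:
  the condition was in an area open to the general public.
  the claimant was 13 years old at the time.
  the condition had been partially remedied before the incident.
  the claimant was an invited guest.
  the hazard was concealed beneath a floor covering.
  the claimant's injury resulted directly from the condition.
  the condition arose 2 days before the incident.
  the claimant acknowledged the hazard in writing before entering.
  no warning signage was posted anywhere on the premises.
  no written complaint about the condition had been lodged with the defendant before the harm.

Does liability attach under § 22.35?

(i) public area — holds.
(ii) not open/obvious — holds.
(a) = T AND T = true.
(b) condition ≥21 days old — not met.
(1) = T OR F = true.
(a) not (proximate cause) — not met.
(b) consent to enter — satisfied.
(2) = F OR T = true.
(a) complaint lodged — not satisfied.
(b) no signage posted — satisfied.
(c) no remedial action — not met.
(3) = F OR T OR F = true.
So Overall is satisfied (T AND T AND T).

Yes — liable.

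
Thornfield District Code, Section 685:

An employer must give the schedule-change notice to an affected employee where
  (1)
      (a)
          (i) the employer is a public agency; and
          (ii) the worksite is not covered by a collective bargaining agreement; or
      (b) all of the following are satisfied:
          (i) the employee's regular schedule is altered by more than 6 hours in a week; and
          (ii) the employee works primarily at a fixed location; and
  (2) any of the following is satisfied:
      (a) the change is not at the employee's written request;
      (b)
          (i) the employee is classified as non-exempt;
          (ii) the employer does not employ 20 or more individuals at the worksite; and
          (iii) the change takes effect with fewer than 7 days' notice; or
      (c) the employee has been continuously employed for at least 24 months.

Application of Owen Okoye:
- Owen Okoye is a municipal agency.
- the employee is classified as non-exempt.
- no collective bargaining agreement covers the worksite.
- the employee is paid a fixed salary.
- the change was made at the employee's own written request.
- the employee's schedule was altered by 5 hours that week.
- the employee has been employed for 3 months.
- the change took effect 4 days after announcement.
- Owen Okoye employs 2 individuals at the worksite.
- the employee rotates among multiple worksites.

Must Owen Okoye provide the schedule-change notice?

Yes — required.

(i) public agency — met.
(ii) no CBA — met.
So (a) is satisfied (T AND T).
(i) schedule shift > 6h — fails.
(ii) fixed location — not met.
(b): F AND F → false.
(1) = T OR F = true.
(a) not employee-requested — not met.
(i) non-exempt — met.
(ii) not (≥ 20 at site) — satisfied.
(iii) < 7 days' notice — met.
(b) = T AND T AND T = true.
(c) tenure ≥ 24 mo. — fails.
(2): F OR T OR F → true.
So Overall is satisfied (T AND T).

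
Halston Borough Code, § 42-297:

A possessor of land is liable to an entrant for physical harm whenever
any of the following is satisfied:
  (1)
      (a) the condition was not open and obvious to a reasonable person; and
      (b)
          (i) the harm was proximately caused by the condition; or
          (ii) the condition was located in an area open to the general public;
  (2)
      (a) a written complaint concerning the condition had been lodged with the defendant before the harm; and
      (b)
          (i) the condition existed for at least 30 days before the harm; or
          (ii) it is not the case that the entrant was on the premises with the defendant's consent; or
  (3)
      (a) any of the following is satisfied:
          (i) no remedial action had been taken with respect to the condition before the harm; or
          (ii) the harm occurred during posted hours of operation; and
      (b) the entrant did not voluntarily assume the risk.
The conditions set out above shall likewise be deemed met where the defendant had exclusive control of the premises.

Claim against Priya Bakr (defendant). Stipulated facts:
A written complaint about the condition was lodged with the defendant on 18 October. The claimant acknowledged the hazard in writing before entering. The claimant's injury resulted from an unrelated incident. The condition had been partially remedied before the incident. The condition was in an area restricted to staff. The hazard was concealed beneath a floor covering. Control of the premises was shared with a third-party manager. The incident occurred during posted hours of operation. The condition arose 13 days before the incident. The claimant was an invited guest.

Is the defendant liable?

No — not liable.

(a) not open/obvious — satisfied.
(i) proximate cause — not satisfied.
(ii) public area — fails.
(b): F OR F → false.
So (1) is not satisfied (T AND F).
(a) complaint lodged — satisfied.
(i) condition ≥30 days old — not satisfied.
(ii) not (consent to enter) — not met.
(b) = F OR F = false.
(2) = T AND F = false.
(i) no remedial action — not met.
(ii) during posted hours — holds.
(a): F OR T → true.
(b) no assumed risk — not satisfied.
(3) = T AND F = false.
Overall = F OR F OR F = false.
Exception (exclusive control) — not satisfied.
Result: main false OR exception false → false.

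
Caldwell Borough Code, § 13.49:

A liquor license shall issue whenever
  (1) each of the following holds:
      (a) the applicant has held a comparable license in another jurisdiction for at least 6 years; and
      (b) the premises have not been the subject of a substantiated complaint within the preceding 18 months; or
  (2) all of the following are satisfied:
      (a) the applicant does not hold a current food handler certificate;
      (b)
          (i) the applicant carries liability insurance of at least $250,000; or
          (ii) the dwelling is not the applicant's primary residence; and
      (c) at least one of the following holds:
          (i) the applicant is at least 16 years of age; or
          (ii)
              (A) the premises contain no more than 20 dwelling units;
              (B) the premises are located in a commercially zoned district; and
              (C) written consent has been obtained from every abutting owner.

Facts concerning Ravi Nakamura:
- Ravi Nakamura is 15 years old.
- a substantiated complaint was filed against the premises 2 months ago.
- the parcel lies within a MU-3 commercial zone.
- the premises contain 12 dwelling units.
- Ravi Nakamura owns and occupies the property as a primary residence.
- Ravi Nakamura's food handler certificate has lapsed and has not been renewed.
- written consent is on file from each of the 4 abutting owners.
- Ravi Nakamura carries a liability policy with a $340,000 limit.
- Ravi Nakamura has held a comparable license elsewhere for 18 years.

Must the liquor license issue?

(a) prior license ≥ 6 yr — met.
(b) no complaint in 18 mo. — not met.
(1): T AND F → false.
(a) not (food handler cert.) — holds.
(i) insurance ≥ $250,000 — holds.
(ii) not (primary residence) — not satisfied.
So (b) is satisfied (T OR F).
(i) age ≥ 16 — not met.
(A) ≤ 20 units — satisfied.
(B) commercially zoned — holds.
(C) all abutters consent — holds.
So (ii) is satisfied (T AND T AND T).
(c): F OR T → true.
(2) = T AND T AND T = true.
So Overall is satisfied (F OR T).

Yes — granted.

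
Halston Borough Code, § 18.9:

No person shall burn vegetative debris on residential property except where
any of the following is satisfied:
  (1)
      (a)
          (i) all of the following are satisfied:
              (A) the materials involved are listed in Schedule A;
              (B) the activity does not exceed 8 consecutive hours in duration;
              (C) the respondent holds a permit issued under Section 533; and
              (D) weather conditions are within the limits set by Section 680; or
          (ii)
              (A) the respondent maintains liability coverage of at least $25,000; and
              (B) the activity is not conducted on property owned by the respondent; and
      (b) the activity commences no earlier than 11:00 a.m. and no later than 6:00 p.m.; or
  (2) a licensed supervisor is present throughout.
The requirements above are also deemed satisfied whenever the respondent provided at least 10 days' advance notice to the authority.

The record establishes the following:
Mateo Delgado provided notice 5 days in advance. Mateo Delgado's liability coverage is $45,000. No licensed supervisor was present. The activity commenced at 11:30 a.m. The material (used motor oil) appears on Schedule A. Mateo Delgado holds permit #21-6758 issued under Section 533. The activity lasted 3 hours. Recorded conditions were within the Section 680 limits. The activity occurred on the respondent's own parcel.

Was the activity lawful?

Yes — lawful.

(A) Schedule A material — satisfied.
(B) ≤ 8 hrs duration — met.
(C) holds permit — met.
(D) weather ok — holds.
So (i) is satisfied (T AND T AND T AND T).
(A) coverage ≥ $25,000 — holds.
(B) not (own property) — fails.
(ii): T AND F → false.
(a): T OR F → true.
(b) start within hours — met.
So (1) is satisfied (T AND T).
(2) supervisor present — not satisfied.
Overall = T OR F = true.
Exception (≥10 days' notice) — not satisfied.
Result: main true OR exception false → true.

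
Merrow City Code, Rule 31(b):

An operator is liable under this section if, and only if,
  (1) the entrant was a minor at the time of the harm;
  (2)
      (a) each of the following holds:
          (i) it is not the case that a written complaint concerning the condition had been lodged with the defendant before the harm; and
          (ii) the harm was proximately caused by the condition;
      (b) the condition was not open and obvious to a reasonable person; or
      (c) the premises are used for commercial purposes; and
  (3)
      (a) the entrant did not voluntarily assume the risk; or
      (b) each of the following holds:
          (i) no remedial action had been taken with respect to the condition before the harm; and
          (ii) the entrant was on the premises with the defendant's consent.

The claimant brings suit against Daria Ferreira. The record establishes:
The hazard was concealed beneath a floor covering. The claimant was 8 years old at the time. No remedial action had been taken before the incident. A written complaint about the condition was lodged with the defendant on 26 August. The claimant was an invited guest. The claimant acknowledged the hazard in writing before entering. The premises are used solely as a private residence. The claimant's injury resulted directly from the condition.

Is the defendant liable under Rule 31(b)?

(1) entrant a minor — holds.
(i) not (complaint lodged) — not met.
(ii) proximate cause — satisfied.
So (a) is not satisfied (F AND T).
(b) not open/obvious — satisfied.
(c) commercial use — not satisfied.
So (2) is satisfied (F OR T OR F).
(a) no assumed risk — not satisfied.
(i) no remedial action — holds.
(ii) consent to enter — holds.
(b) = T AND T = true.
(3) = F OR T = true.
Overall: T AND T AND T → true.

Yes — liable.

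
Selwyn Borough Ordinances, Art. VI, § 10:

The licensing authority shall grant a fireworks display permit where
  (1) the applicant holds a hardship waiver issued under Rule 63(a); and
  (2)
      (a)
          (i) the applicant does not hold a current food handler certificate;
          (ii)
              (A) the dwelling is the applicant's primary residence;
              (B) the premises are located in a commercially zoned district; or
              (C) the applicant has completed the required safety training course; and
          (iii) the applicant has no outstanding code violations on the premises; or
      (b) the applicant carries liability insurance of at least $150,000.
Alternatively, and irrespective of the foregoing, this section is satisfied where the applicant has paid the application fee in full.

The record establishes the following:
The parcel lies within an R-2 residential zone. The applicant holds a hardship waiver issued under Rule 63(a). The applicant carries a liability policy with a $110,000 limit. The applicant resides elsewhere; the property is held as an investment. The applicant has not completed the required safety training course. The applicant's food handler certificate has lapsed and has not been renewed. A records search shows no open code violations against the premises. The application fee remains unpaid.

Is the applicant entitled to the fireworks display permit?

(1) hardship waiver — holds.
(i) not (food handler cert.) — satisfied.
(A) primary residence — not satisfied.
(B) commercially zoned — not satisfied.
(C) safety training — not met.
So (ii) is not satisfied (F OR F OR F).
(iii) no code violations — met.
So (a) is not satisfied (T AND F AND T).
(b) insurance ≥ $150,000 — not satisfied.
So (2) is not satisfied (F OR F).
Overall: T AND F → false.
Exception (fee paid) — not satisfied.
Result: main false OR exception false → false.

No — denied.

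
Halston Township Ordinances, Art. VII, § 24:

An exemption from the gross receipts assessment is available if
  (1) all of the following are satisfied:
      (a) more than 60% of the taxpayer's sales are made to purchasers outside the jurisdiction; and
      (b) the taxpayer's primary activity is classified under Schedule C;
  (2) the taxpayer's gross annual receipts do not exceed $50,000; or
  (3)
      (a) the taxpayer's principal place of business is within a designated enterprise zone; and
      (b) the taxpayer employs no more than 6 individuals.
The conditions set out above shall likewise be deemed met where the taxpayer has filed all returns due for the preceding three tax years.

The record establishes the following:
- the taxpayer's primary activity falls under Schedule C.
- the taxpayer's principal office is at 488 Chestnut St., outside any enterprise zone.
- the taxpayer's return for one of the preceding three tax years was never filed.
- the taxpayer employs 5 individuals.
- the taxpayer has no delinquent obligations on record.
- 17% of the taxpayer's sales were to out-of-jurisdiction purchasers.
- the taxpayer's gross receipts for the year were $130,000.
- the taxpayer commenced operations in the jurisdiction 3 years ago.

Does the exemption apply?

(a) >60% out-of-jur. sales — not met.
(b) Schedule C activity — satisfied.
So (1) is not satisfied (F AND T).
(2) receipts ≤ $50,000 — fails.
(a) in enterprise zone — fails.
(b) ≤ 6 employees — met.
So (3) is not satisfied (F AND T).
Overall = F OR F OR F = false.
Exception (returns current) — not satisfied.
Result: main false OR exception false → false.

No — not exempt.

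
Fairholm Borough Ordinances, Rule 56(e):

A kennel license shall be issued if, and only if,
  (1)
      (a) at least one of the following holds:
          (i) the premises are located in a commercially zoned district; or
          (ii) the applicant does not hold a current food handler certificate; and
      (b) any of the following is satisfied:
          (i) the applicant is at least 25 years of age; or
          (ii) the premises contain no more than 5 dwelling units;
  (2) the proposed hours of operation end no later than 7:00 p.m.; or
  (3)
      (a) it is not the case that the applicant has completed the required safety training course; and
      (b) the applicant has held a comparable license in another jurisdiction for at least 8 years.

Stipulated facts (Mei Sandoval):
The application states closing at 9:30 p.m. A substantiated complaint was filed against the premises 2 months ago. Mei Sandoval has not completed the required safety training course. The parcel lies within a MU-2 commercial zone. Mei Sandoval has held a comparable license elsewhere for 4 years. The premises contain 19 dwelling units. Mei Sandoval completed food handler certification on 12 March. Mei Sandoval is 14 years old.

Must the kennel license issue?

No — denied.

(i) commercially zoned — holds.
(ii) not (food handler cert.) — not satisfied.
So (a) is satisfied (T OR F).
(i) age ≥ 25 — not satisfied.
(ii) ≤ 5 units — fails.
(b) = F OR F = false.
So (1) is not satisfied (T AND F).
(2) closes by 7 p.m. — not satisfied.
(a) not (safety training) — satisfied.
(b) prior license ≥ 8 yr — not met.
So (3) is not satisfied (T AND F).
Overall: F OR F OR F → false.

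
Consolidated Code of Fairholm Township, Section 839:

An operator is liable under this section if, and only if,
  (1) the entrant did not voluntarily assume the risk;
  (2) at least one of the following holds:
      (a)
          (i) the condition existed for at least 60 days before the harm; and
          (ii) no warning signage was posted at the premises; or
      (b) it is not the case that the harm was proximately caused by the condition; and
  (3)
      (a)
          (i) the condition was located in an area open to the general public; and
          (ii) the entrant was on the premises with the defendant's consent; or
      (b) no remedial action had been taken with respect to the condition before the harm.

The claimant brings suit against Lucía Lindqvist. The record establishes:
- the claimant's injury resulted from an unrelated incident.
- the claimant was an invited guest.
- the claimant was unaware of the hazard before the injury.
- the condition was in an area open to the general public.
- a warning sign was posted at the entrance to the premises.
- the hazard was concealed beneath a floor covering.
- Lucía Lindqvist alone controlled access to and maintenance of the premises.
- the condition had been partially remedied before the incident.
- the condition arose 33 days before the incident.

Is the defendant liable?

Yes — liable.

(1) no assumed risk — holds.
(i) condition ≥60 days old — fails.
(ii) no signage posted — not met.
So (a) is not satisfied (F AND F).
(b) not (proximate cause) — holds.
(2): F OR T → true.
(i) public area — met.
(ii) consent to enter — holds.
(a) = T AND T = true.
(b) no remedial action — not met.
(3) = T OR F = true.
So Overall is satisfied (T AND T AND T).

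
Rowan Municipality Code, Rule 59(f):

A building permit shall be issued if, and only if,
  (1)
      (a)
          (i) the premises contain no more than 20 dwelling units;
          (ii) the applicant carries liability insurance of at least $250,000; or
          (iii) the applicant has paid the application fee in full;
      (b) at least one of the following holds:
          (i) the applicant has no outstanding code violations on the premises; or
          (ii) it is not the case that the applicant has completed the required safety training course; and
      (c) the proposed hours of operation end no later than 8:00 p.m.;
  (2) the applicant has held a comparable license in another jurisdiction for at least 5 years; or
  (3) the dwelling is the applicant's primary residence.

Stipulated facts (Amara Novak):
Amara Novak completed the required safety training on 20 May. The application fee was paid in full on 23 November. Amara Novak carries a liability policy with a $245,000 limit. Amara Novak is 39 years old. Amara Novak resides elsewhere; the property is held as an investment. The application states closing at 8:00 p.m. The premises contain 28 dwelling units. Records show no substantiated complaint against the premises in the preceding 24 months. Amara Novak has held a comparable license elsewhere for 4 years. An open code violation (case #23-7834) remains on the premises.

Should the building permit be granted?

No — denied.

(i) ≤ 20 units — not satisfied.
(ii) insurance ≥ $250,000 — not met.
(iii) fee paid — satisfied.
(a): F OR F OR T → true.
(i) no code violations — not satisfied.
(ii) not (safety training) — fails.
(b) = F OR F = false.
(c) closes by 8 p.m. — satisfied.
(1): T AND F AND T → false.
(2) prior license ≥ 5 yr — fails.
(3) primary residence — not satisfied.
Overall: F OR F OR F → false.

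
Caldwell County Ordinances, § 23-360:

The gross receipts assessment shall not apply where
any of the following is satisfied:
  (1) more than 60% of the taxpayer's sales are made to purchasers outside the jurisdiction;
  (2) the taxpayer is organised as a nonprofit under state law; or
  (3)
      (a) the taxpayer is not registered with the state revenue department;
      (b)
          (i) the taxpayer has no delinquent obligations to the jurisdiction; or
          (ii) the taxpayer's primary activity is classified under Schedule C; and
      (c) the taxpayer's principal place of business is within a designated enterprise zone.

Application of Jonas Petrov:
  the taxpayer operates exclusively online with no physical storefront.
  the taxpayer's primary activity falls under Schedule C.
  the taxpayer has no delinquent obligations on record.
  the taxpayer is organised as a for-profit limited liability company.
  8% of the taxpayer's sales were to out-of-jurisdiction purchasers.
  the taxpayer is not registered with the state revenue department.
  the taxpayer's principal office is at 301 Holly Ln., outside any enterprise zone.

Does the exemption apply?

(1) >60% out-of-jur. sales — not met.
(2) nonprofit — not satisfied.
(a) not (state-registered) — met.
(i) no delinquency — satisfied.
(ii) Schedule C activity — holds.
(b) = T OR T = true.
(c) in enterprise zone — not met.
(3): T AND T AND F → false.
Overall: F OR F OR F → false.

No — not exempt.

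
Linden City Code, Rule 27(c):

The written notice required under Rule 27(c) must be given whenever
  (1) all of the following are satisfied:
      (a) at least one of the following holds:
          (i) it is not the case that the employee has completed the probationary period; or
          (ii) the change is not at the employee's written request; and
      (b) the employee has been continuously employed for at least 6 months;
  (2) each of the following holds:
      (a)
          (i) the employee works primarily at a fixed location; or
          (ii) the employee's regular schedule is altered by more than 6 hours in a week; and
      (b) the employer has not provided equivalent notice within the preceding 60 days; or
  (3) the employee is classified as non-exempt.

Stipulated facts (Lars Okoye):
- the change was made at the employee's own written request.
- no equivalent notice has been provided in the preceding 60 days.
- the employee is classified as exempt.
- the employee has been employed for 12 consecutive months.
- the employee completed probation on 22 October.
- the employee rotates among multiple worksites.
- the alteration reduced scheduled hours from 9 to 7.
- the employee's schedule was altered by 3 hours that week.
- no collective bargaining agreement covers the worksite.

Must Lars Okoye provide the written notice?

(i) not (past probation) — not satisfied.
(ii) not employee-requested — not satisfied.
(a): F OR F → false.
(b) tenure ≥ 6 mo. — met.
(1): F AND T → false.
(i) fixed location — fails.
(ii) schedule shift > 6h — fails.
So (a) is not satisfied (F OR F).
(b) no recent notice — satisfied.
(2): F AND T → false.
(3) non-exempt — fails.
Overall = F OR F OR F = false.

No — not required.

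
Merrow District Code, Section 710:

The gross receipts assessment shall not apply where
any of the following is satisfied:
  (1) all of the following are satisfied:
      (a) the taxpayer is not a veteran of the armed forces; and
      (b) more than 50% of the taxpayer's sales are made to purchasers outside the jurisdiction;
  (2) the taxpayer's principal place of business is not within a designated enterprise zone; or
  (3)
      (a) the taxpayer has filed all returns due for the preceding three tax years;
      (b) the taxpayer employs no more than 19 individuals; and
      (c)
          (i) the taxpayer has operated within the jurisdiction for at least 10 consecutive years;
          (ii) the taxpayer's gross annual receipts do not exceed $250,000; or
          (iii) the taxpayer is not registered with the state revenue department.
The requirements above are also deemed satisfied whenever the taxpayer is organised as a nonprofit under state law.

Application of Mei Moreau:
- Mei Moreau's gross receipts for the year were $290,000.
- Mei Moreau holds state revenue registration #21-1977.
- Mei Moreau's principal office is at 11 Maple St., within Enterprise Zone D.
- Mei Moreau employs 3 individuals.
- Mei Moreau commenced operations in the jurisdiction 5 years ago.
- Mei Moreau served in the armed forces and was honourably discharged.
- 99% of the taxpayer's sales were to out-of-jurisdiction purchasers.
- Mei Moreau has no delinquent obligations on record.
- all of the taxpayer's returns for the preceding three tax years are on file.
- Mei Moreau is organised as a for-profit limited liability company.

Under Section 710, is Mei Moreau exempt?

No — not exempt.

(a) not (veteran) — fails.
(b) >50% out-of-jur. sales — satisfied.
(1): F AND T → false.
(2) not (in enterprise zone) — not satisfied.
(a) returns current — satisfied.
(b) ≤ 19 employees — holds.
(i) ≥ 10 yrs in jurisdiction — not satisfied.
(ii) receipts ≤ $250,000 — fails.
(iii) not (state-registered) — not satisfied.
(c) = F OR F OR F = false.
(3) = T AND T AND F = false.
So Overall is not satisfied (F OR F OR F).
Exception (nonprofit) — not satisfied.
Result: main false OR exception false → false.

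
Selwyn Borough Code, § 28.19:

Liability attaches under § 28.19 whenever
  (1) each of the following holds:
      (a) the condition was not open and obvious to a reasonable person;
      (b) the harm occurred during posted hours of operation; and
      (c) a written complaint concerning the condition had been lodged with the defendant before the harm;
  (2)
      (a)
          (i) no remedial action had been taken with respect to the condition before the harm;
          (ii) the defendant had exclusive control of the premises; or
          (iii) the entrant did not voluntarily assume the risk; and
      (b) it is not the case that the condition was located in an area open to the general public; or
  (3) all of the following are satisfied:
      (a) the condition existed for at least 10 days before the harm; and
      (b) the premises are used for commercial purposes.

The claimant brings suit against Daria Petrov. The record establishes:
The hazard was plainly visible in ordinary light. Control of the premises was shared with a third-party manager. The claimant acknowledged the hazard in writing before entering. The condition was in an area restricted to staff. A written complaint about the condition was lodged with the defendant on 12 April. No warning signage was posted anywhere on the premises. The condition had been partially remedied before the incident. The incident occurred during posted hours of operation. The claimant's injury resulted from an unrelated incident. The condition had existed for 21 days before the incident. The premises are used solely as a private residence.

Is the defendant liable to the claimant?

(a) not open/obvious — not met.
(b) during posted hours — satisfied.
(c) complaint lodged — satisfied.
(1) = F AND T AND T = false.
(i) no remedial action — fails.
(ii) exclusive control — not satisfied.
(iii) no assumed risk — not satisfied.
So (a) is not satisfied (F OR F OR F).
(b) not (public area) — holds.
(2) = F AND T = false.
(a) condition ≥10 days old — holds.
(b) commercial use — not met.
(3): T AND F → false.
So Overall is not satisfied (F OR F OR F).

No — not liable.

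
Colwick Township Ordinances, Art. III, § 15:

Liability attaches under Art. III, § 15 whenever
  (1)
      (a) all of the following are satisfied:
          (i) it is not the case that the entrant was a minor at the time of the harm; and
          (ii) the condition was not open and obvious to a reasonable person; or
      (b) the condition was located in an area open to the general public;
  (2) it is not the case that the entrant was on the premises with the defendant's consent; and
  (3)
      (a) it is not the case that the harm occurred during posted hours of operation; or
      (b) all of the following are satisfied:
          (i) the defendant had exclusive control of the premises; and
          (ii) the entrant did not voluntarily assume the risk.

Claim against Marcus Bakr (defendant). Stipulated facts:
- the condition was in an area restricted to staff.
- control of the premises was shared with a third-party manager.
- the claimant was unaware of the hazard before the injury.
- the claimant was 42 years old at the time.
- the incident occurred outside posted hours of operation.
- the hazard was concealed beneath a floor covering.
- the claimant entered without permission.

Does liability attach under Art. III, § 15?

(i) not (entrant a minor) — met.
(ii) not open/obvious — satisfied.
(a) = T AND T = true.
(b) public area — not met.
(1) = T OR F = true.
(2) not (consent to enter) — satisfied.
(a) not (during posted hours) — met.
(i) exclusive control — fails.
(ii) no assumed risk — met.
So (b) is not satisfied (F AND T).
(3) = T OR F = true.
So Overall is satisfied (T AND T AND T).

Yes — liable.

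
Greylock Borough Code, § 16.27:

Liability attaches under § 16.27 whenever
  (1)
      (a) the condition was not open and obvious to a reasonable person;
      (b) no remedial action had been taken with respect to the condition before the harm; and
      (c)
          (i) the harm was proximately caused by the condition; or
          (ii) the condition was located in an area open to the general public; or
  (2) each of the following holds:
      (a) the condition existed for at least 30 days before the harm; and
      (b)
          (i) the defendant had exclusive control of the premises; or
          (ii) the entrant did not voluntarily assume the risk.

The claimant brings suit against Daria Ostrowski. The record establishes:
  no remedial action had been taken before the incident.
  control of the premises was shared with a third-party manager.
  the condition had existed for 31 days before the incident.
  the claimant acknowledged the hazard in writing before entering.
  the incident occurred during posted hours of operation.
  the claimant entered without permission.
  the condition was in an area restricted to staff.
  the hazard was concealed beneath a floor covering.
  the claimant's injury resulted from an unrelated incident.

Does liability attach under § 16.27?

No — not liable.

(a) not open/obvious — holds.
(b) no remedial action — holds.
(i) proximate cause — not met.
(ii) public area — fails.
(c) = F OR F = false.
(1): T AND T AND F → false.
(a) condition ≥30 days old — satisfied.
(i) exclusive control — not satisfied.
(ii) no assumed risk — not met.
(b) = F OR F = false.
(2) = T AND F = false.
So Overall is not satisfied (F OR F).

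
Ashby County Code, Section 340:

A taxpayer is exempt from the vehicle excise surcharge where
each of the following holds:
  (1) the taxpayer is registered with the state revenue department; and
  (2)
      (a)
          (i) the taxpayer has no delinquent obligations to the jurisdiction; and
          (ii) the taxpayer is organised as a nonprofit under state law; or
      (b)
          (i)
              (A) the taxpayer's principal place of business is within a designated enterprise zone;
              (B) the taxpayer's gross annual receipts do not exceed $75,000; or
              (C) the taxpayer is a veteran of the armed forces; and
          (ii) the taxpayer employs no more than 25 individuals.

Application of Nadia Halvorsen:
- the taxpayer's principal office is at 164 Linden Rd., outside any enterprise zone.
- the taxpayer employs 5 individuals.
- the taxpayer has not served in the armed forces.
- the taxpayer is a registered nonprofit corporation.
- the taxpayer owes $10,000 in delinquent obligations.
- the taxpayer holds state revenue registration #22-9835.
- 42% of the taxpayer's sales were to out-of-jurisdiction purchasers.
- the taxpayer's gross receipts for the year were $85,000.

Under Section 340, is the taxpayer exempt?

No — not exempt.

(1) state-registered — holds.
(i) no delinquency — not met.
(ii) nonprofit — satisfied.
So (a) is not satisfied (F AND T).
(A) in enterprise zone — not met.
(B) receipts ≤ $75,000 — not satisfied.
(C) veteran — not satisfied.
(i) = F OR F OR F = false.
(ii) ≤ 25 employees — holds.
(b): F AND T → false.
(2) = F OR F = false.
So Overall is not satisfied (T AND F).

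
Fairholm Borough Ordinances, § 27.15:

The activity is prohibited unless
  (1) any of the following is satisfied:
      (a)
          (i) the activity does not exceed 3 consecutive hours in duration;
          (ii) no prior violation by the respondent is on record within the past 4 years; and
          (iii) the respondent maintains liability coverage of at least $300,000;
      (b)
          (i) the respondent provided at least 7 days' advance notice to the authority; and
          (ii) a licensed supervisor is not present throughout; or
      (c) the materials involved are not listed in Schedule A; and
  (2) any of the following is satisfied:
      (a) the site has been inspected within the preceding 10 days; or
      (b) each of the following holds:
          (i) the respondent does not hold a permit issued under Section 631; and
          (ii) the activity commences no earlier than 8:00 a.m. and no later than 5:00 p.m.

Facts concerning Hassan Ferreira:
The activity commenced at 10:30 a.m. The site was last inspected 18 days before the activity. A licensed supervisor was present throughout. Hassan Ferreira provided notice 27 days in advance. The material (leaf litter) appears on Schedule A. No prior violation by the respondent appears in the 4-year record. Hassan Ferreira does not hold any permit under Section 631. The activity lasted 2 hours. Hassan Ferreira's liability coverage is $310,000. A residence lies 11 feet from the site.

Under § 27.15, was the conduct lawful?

(i) ≤ 3 hrs duration — met.
(ii) no prior violation — met.
(iii) coverage ≥ $300,000 — met.
(a) = T AND T AND T = true.
(i) ≥7 days' notice — holds.
(ii) not (supervisor present) — not met.
So (b) is not satisfied (T AND F).
(c) not (Schedule A material) — fails.
So (1) is satisfied (T OR F OR F).
(a) site inspected — fails.
(i) not (holds permit) — met.
(ii) start within hours — satisfied.
So (b) is satisfied (T AND T).
(2): F OR T → true.
Overall = T AND T = true.

Yes — lawful.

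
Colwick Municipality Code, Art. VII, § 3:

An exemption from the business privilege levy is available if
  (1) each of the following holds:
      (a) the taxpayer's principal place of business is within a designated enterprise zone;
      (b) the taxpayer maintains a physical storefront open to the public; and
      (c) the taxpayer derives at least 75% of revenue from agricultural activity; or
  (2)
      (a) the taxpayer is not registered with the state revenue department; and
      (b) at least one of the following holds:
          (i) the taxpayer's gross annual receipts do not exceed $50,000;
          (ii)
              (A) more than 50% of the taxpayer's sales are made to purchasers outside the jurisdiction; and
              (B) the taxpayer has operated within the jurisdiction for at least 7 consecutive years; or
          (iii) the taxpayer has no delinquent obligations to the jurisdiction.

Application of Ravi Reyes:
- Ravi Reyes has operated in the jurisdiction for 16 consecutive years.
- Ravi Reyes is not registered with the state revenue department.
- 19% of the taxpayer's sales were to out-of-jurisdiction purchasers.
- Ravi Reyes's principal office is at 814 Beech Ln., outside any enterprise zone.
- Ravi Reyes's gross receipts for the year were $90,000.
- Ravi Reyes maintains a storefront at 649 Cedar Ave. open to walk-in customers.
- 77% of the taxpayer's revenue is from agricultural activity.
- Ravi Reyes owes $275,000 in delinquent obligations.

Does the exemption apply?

No — not exempt.

(a) in enterprise zone — fails.
(b) has storefront — holds.
(c) ≥75% agricultural — holds.
(1): F AND T AND T → false.
(a) not (state-registered) — satisfied.
(i) receipts ≤ $50,000 — fails.
(A) >50% out-of-jur. sales — not met.
(B) ≥ 7 yrs in jurisdiction — satisfied.
So (ii) is not satisfied (F AND T).
(iii) no delinquency — not met.
So (b) is not satisfied (F OR F OR F).
(2): T AND F → false.
So Overall is not satisfied (F OR F).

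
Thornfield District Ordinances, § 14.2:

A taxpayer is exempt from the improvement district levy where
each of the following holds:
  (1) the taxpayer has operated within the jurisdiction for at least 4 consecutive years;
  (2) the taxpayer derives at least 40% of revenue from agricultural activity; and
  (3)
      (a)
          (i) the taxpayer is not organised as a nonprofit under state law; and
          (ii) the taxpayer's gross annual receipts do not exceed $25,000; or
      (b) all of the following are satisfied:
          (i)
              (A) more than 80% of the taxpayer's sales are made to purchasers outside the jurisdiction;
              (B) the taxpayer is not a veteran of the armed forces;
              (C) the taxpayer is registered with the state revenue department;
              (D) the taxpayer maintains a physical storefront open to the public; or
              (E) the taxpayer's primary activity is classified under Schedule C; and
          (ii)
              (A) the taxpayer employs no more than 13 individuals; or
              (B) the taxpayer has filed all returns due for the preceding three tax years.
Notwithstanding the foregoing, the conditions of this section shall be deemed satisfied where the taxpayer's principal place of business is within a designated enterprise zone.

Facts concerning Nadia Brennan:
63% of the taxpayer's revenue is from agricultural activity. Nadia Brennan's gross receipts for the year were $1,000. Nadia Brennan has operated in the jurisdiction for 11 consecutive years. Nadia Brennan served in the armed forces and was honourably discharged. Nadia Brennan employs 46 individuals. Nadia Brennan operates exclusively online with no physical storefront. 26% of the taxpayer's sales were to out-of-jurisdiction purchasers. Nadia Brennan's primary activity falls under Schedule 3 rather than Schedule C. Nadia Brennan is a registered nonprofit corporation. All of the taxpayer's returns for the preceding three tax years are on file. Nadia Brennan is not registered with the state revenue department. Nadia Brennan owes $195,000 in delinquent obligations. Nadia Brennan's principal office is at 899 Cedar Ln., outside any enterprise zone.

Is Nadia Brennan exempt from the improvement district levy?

(1) ≥ 4 yrs in jurisdiction — met.
(2) ≥40% agricultural — holds.
(i) not (nonprofit) — not met.
(ii) receipts ≤ $25,000 — holds.
(a) = F AND T = false.
(A) >80% out-of-jur. sales — fails.
(B) not (veteran) — not met.
(C) state-registered — not met.
(D) has storefront — not met.
(E) Schedule C activity — fails.
(i): F OR F OR F OR F OR F → false.
(A) ≤ 13 employees — fails.
(B) returns current — satisfied.
(ii) = F OR T = true.
(b): F AND T → false.
So (3) is not satisfied (F OR F).
So Overall is not satisfied (T AND T AND F).
Exception (in enterprise zone) — not satisfied.
Result: main false OR exception false → false.

No — not exempt.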